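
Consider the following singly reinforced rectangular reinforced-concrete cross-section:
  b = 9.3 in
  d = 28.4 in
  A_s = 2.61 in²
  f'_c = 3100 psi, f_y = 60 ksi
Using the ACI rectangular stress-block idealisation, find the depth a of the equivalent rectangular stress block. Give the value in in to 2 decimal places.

T = A_s f_y = 2.61 × 60 = 156.6 kips.
a = T/(0.85 f'_c b) = 156.6/(0.85 × 3.1 × 9.3) = 6.39 in.

a ≈ 6.39 in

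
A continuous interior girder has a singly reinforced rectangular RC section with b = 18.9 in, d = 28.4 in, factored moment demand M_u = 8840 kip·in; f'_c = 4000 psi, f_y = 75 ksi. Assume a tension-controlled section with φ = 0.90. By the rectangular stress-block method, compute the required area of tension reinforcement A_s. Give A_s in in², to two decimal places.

A_s ≈ 5.16 in²

M_n = M_u/φ = 8840/0.90 = 9822.22 kip·in.
From M_n = 0.85 f'_c a b (d − a/2):
a = d − √(d² − 2M_n/(0.85 f'_c b)) = 28.4 − √(28.4² − 2 × 9822.22/(0.85 × 4 × 18.9)) = 6.020 in.
A_s = 0.85 f'_c a b / f_y = 0.85 × 4 × 6.020 × 18.9 / 75 = 5.158 in².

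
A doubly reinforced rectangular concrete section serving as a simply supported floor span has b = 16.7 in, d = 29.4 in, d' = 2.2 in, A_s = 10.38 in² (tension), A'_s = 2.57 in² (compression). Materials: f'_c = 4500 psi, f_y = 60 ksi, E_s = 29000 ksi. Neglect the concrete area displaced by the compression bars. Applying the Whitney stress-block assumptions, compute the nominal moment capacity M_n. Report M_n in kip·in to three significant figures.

M_n ≈ 16300 kip·in

Assume both steels yield.
a = (A_s − A'_s) f_y/(0.85 f'_c b) = (10.38 − 2.57) × 60/(0.85 × 4.5 × 16.7) = 7.336 in.
c = a/β₁ = 7.336/0.825 = 8.892 in; ε'_s = 0.003(c − d')/c = 0.0023 ≥ ε_y = 0.0021, so the compression steel yields.
M_n = (A_s − A'_s) f_y (d − a/2) + A'_s f_y (d − d') = 468.6 × (29.4 − 3.668) + 154.2 × (29.4 − 2.2) = 12058.0 + 4194.2 = 16252.2 kip·in.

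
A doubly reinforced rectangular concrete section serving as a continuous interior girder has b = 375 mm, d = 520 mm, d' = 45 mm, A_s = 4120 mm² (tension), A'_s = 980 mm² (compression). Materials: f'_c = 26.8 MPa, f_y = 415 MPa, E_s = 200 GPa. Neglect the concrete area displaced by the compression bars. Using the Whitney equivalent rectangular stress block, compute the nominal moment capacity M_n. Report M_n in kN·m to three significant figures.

Assume both tension and compression steel yield.
Net tension couple steel: A_s − A'_s = 3140 mm².
a = (A_s − A'_s) f_y / (0.85 f'_c b) = 1303100/(0.85 × 26.8 × 375) = 152.54 mm.
c = a/β₁ = 152.54/0.85 = 179.46 mm; ε'_s = 0.003(c − d')/c = 0.0022 ≥ f_y/E_s = 0.0021, so compression steel does yield.
M_n = (A_s − A'_s) f_y (d − a/2) + A'_s f_y (d − d') = [1303100 × (520 − 76.27) + 406700 × (520 − 45)] × 10⁻⁶ = 578.22 + 193.18 = 771.40 kN·m.

M_n ≈ 771 kN·m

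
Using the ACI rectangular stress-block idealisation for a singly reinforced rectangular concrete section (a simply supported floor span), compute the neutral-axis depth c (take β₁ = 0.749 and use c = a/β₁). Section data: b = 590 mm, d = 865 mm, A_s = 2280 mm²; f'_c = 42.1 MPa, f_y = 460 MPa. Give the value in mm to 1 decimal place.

c ≈ 66.3 mm

T = A_s f_y = 2280 × 460 = 1048800 N = 1048.8 kN.
Setting C = 0.85 f'_c a b equal to T: a = 1048800/(0.85 × 42.1 × 590) = 49.675 mm.
With β₁ = 0.749, c = a/β₁ = 49.675/0.749 = 66.3 mm.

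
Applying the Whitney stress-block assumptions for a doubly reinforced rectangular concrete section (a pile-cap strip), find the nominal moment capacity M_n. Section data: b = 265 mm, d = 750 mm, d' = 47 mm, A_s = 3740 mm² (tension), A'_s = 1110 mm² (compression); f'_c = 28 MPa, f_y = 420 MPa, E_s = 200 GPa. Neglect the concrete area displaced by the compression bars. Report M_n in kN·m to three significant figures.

Assume both tension and compression steel yield.
Net tension couple steel: A_s − A'_s = 2630 mm².
a = (A_s − A'_s) f_y / (0.85 f'_c b) = 1104600/(0.85 × 28 × 265) = 175.14 mm.
c = a/β₁ = 175.14/0.85 = 206.05 mm; ε'_s = 0.003(c − d')/c = 0.0023 ≥ f_y/E_s = 0.0021, so compression steel does yield.
M_n = (A_s − A'_s) f_y (d − a/2) + A'_s f_y (d − d') = [1104600 × (750 − 87.57) + 466200 × (750 − 47)] × 10⁻⁶ = 731.72 + 327.74 = 1059.46 kN·m.

M_n ≈ 1060 kN·m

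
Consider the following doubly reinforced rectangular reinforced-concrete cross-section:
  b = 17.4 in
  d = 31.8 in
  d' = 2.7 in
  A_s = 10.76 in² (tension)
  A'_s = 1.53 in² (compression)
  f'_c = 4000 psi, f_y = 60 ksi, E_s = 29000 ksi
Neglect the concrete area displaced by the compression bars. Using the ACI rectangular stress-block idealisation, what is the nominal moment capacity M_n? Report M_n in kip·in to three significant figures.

Assume both steels yield.
a = (A_s − A'_s) f_y/(0.85 f'_c b) = (10.76 − 1.53) × 60/(0.85 × 4 × 17.4) = 9.361 in.
c = a/β₁ = 9.361/0.85 = 11.013 in; ε'_s = 0.003(c − d')/c = 0.0023 ≥ ε_y = 0.0021, so the compression steel yields.
M_n = (A_s − A'_s) f_y (d − a/2) + A'_s f_y (d − d') = 553.8 × (31.8 − 4.6805) + 91.8 × (31.8 − 2.7) = 15018.8 + 2671.4 = 17690.2 kip·in.

M_n ≈ 17700 kip·in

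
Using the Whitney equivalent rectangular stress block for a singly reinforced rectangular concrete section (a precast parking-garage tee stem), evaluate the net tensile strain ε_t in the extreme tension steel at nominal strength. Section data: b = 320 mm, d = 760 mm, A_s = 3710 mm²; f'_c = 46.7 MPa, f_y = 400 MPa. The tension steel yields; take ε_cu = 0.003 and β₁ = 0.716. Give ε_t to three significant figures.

a = A_s f_y/(0.85 f'_c b) = 116.83 mm.
β₁ = 0.716, so c = a/β₁ = 116.83/0.716 = 163.17 mm.
From the linear strain diagram with ε_cu = 0.003: ε_t = 0.003 (d − c)/c = 0.003 × (760 − 163.17)/163.17 = 0.0110.
Since ε_t ≥ 0.005, the section is tension-controlled.

ε_t ≈ 0.0110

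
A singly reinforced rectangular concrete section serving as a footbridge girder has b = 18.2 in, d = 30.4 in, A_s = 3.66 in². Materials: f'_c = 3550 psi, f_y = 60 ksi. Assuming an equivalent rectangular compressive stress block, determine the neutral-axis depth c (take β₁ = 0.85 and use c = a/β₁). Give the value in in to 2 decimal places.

T = A_s f_y = 3.66 × 60 = 219.6 kips.
a = T/(0.85 f'_c b) = 219.6/(0.85 × 3.55 × 18.2) = 3.9987 in.
With β₁ = 0.85, c = a/β₁ = 3.9987/0.85 = 4.70 in.

c ≈ 4.70 in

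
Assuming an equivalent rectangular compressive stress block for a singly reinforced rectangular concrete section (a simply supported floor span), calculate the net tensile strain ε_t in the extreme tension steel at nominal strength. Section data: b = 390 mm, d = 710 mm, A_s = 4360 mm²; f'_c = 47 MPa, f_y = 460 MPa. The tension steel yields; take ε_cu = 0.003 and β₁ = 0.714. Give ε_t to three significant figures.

ε_t ≈ 0.00881

a = A_s f_y/(0.85 f'_c b) = 128.73 mm.
β₁ = 0.714, so c = a/β₁ = 128.73/0.714 = 180.29 mm.
From the linear strain diagram with ε_cu = 0.003: ε_t = 0.003 (d − c)/c = 0.003 × (710 − 180.29)/180.29 = 0.00881.
Since ε_t ≥ 0.005, the section is tension-controlled.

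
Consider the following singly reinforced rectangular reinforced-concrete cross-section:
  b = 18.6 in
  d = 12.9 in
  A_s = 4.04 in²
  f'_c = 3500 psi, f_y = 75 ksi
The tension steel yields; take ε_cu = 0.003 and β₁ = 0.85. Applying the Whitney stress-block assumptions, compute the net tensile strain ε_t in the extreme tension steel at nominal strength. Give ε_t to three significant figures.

a = A_s f_y/(0.85 f'_c b) = 5.476 in.
β₁ = 0.85, so c = a/β₁ = 5.476/0.85 = 6.442 in.
From the linear strain diagram with ε_cu = 0.003: ε_t = 0.003 (d − c)/c = 0.003 × (12.9 − 6.442)/6.442 = 0.00301.
ε_t < 0.004 — the section is over-reinforced for flexure under ACI limits.

ε_t ≈ 0.00301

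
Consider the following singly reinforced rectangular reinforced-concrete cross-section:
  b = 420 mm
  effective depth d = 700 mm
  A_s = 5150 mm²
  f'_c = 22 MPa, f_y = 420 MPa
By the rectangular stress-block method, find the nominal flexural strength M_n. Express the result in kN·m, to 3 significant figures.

T = A_s f_y = 5150 × 420 = 2163000 N = 2163 kN.
From C = T: a = T/(0.85 f'_c b) = 2163000/(0.85 × 22 × 420) = 275.40 mm.
M_n = T(d − a/2) = 2163 kN × (700 − 137.7) mm = 1216.25 kN·m.

M_n ≈ 1220 kN·m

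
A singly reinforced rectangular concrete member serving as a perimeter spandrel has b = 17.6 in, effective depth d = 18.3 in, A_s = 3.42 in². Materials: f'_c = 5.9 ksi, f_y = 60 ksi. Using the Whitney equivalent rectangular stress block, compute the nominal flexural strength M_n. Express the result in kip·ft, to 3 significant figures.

M_n ≈ 293 kip·ft

T = A_s f_y = 3.42 × 60 = 205.2 kips.
a = T/(0.85 f'_c b) = 205.2/(0.85 × 5.9 × 17.6) = 2.325 in.
M_n = T(d − a/2) = 205.2 × (18.3 − 1.1625) = 3516.6 kip·in = 3516.6/12 = 293.05 kip·ft.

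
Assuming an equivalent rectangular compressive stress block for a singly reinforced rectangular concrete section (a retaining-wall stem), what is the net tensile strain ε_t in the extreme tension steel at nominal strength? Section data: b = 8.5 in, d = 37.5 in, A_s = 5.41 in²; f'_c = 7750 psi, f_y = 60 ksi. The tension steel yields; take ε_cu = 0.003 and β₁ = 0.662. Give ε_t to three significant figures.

ε_t ≈ 0.00985

a = A_s f_y/(0.85 f'_c b) = 5.797 in.
β₁ = 0.662, so c = a/β₁ = 5.797/0.662 = 8.757 in.
From the linear strain diagram with ε_cu = 0.003: ε_t = 0.003 (d − c)/c = 0.003 × (37.5 − 8.757)/8.757 = 0.00985.
Since ε_t ≥ 0.005, the section is tension-controlled.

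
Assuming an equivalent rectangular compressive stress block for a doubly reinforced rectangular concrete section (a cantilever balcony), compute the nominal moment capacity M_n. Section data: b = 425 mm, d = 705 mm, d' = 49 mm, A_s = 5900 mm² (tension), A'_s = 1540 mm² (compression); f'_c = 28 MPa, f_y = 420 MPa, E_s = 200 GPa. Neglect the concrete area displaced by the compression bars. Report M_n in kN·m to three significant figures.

Assume both tension and compression steel yield.
Net tension couple steel: A_s − A'_s = 4360 mm².
a = (A_s − A'_s) f_y / (0.85 f'_c b) = 1831200/(0.85 × 28 × 425) = 181.04 mm.
c = a/β₁ = 181.04/0.85 = 212.99 mm; ε'_s = 0.003(c − d')/c = 0.0023 ≥ f_y/E_s = 0.0021, so compression steel does yield.
M_n = (A_s − A'_s) f_y (d − a/2) + A'_s f_y (d − d') = [1831200 × (705 − 90.52) + 646800 × (705 − 49)] × 10⁻⁶ = 1125.24 + 424.30 = 1549.54 kN·m.

M_n ≈ 1550 kN·m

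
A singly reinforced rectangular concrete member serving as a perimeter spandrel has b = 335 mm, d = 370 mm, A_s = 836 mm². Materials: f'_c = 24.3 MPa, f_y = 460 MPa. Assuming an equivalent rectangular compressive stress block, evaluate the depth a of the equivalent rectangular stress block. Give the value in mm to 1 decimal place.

a ≈ 55.6 mm

T = A_s f_y = 836 × 460 = 384560 N = 384.56 kN.
Setting C = 0.85 f'_c a b equal to T: a = 384560/(0.85 × 24.3 × 335) = 55.6 mm.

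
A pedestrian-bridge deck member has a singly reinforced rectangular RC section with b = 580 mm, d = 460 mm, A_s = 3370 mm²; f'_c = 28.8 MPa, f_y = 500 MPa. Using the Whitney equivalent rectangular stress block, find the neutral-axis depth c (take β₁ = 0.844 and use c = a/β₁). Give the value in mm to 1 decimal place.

c ≈ 140.6 mm

T = A_s f_y = 3370 × 500 = 1685000 N = 1685 kN.
Setting C = 0.85 f'_c a b equal to T: a = 1685000/(0.85 × 28.8 × 580) = 118.675 mm.
With β₁ = 0.844, c = a/β₁ = 118.675/0.844 = 140.6 mm.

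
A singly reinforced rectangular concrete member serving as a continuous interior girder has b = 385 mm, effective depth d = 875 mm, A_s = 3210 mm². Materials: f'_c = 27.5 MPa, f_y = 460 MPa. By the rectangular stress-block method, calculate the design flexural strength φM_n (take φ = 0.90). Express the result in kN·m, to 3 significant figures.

T = A_s f_y = 3210 × 460 = 1476600 N = 1476.6 kN.
From C = T: a = T/(0.85 f'_c b) = 1476600/(0.85 × 27.5 × 385) = 164.08 mm.
M_n = T(d − a/2) = 1476.6 kN × (875 − 82.04) mm = 1170.88 kN·m.
φM_n = 0.90 × 1170.88 = 1053.79 kN·m.

φM_n ≈ 1050 kN·m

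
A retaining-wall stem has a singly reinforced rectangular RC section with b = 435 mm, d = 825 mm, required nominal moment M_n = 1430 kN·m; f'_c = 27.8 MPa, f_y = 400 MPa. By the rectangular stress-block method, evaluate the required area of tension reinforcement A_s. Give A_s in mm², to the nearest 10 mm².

A_s ≈ 4900 mm²

With M_n = 0.85 f'_c a b (d − a/2), solve the quadratic for a:
a = d − √(d² − 2M_n/(0.85 f'_c b)) = 825 − √(825² − 2 × 1430×10⁶/(0.85 × 27.8 × 435)) = 190.66 mm.
A_s = 0.85 f'_c a b / f_y = 0.85 × 27.8 × 190.66 × 435 / 400 = 4899.5 mm².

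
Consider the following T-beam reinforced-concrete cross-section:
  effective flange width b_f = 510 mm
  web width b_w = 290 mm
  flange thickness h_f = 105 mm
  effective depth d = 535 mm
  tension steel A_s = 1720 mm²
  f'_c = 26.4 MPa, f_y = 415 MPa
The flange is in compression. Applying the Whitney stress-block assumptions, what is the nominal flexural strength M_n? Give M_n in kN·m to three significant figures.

Tension: T = A_s f_y = 1720 × 415 = 713800 N.
Try a within the flange: a = T/(0.85 f'_c b_f) = 713800/(0.85 × 26.4 × 510) = 62.37 mm.
Since a = 62.37 ≤ h_f = 105 mm, the stress block lies entirely in the flange; analyse as a rectangular beam of width b_f.
M_n = T(d − a/2) = 713800 × (535 − 31.185) = 359.62 × 10⁶ N·mm.
M_n = 359.62 kN·m.

M_n ≈ 360 kN·m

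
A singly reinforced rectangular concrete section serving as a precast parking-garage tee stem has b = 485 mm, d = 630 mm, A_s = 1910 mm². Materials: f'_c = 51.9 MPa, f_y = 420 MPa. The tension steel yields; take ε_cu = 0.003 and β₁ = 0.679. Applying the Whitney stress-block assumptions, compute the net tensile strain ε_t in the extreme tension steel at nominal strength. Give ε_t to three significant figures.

ε_t ≈ 0.0312

a = A_s f_y/(0.85 f'_c b) = 37.49 mm.
β₁ = 0.679, so c = a/β₁ = 37.49/0.679 = 55.21 mm.
From the linear strain diagram with ε_cu = 0.003: ε_t = 0.003 (d − c)/c = 0.003 × (630 − 55.21)/55.21 = 0.0312.
Since ε_t ≥ 0.005, the section is tension-controlled.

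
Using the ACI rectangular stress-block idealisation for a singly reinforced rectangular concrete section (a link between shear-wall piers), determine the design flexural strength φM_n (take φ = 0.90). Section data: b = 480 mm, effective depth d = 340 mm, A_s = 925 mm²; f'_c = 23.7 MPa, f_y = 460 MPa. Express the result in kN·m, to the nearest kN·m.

φM_n ≈ 122 kN·m

T = A_s f_y = 925 × 460 = 425500 N = 425.5 kN.
From C = T: a = T/(0.85 f'_c b) = 425500/(0.85 × 23.7 × 480) = 44.00 mm.
M_n = T(d − a/2) = 425.5 kN × (340 − 22) mm = 135.31 kN·m.
φM_n = 0.90 × 135.31 = 121.78 kN·m.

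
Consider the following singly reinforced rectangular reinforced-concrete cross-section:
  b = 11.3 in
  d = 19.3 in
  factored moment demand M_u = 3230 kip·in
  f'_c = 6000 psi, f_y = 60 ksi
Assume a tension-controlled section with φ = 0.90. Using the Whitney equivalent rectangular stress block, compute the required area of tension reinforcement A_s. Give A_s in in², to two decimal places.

A_s ≈ 3.41 in²

M_n = M_u/φ = 3230/0.90 = 3588.89 kip·in.
From M_n = 0.85 f'_c a b (d − a/2):
a = d − √(d² − 2M_n/(0.85 f'_c b)) = 19.3 − √(19.3² − 2 × 3588.89/(0.85 × 6 × 11.3)) = 3.554 in.
A_s = 0.85 f'_c a b / f_y = 0.85 × 6 × 3.554 × 11.3 / 60 = 3.414 in².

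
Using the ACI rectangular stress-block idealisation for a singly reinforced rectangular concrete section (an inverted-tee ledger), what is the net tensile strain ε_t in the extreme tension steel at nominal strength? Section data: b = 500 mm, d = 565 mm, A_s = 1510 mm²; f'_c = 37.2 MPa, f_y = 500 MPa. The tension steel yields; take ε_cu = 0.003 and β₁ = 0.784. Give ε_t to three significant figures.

ε_t ≈ 0.0248

a = A_s f_y/(0.85 f'_c b) = 47.75 mm.
β₁ = 0.784, so c = a/β₁ = 47.75/0.784 = 60.91 mm.
From the linear strain diagram with ε_cu = 0.003: ε_t = 0.003 (d − c)/c = 0.003 × (565 − 60.91)/60.91 = 0.0248.
Since ε_t ≥ 0.005, the section is tension-controlled.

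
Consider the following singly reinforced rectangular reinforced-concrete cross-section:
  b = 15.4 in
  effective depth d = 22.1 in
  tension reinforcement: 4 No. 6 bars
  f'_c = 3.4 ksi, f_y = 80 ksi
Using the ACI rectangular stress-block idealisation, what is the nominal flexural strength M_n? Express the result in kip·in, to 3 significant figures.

M_n ≈ 2890 kip·in

A_s = 4 × 0.44 = 1.76 in².
T = A_s f_y = 1.76 × 80 = 140.8 kips.
a = T/(0.85 f'_c b) = 140.8/(0.85 × 3.4 × 15.4) = 3.164 in.
M_n = T(d − a/2) = 140.8 × (22.1 − 1.582) = 2888.9 kip·in.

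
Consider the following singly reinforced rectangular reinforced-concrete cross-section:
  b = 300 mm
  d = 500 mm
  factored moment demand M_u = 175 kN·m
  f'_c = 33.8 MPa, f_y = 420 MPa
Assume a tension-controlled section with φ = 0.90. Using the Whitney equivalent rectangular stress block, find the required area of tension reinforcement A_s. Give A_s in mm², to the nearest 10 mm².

M_n = M_u/φ = 175/0.90 = 194.444 kN·m.
With M_n = 0.85 f'_c a b (d − a/2), solve the quadratic for a:
a = d − √(d² − 2M_n/(0.85 f'_c b)) = 500 − √(500² − 2 × 194.444×10⁶/(0.85 × 33.8 × 300)) = 47.36 mm.
A_s = 0.85 f'_c a b / f_y = 0.85 × 33.8 × 47.36 × 300 / 420 = 971.9 mm².

A_s ≈ 970 mm²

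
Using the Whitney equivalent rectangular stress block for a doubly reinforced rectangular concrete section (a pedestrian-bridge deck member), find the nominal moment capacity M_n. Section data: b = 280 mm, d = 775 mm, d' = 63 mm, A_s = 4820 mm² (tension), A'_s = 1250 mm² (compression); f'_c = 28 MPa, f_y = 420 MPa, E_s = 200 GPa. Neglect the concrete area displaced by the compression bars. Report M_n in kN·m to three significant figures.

M_n ≈ 1370 kN·m

Assume both tension and compression steel yield.
Net tension couple steel: A_s − A'_s = 3570 mm².
a = (A_s − A'_s) f_y / (0.85 f'_c b) = 1499400/(0.85 × 28 × 280) = 225.00 mm.
c = a/β₁ = 225.00/0.85 = 264.71 mm; ε'_s = 0.003(c − d')/c = 0.0023 ≥ f_y/E_s = 0.0021, so compression steel does yield.
M_n = (A_s − A'_s) f_y (d − a/2) + A'_s f_y (d − d') = [1499400 × (775 − 112.5) + 525000 × (775 − 63)] × 10⁻⁶ = 993.35 + 373.80 = 1367.15 kN·m.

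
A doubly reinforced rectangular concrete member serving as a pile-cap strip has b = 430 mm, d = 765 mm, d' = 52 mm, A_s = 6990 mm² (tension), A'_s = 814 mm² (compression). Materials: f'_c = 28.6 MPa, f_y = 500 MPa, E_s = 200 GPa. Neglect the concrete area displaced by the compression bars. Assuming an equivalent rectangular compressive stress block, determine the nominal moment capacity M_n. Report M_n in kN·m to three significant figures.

Assume both tension and compression steel yield.
Net tension couple steel: A_s − A'_s = 6176 mm².
a = (A_s − A'_s) f_y / (0.85 f'_c b) = 3088000/(0.85 × 28.6 × 430) = 295.41 mm.
c = a/β₁ = 295.41/0.846 = 349.18 mm; ε'_s = 0.003(c − d')/c = 0.0026 ≥ f_y/E_s = 0.0025, so compression steel does yield.
M_n = (A_s − A'_s) f_y (d − a/2) + A'_s f_y (d − d') = [3088000 × (765 − 147.705) + 407000 × (765 − 52)] × 10⁻⁶ = 1906.21 + 290.19 = 2196.40 kN·m.

M_n ≈ 2200 kN·m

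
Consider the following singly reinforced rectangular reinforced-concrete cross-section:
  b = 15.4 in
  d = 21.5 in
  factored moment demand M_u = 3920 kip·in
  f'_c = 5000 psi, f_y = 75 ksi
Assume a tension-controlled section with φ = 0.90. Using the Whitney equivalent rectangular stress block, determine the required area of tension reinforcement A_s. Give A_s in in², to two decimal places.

A_s ≈ 2.93 in²

M_n = M_u/φ = 3920/0.90 = 4355.56 kip·in.
From M_n = 0.85 f'_c a b (d − a/2):
a = d − √(d² − 2M_n/(0.85 f'_c b)) = 21.5 − √(21.5² − 2 × 4355.56/(0.85 × 5 × 15.4)) = 3.357 in.
A_s = 0.85 f'_c a b / f_y = 0.85 × 5 × 3.357 × 15.4 / 75 = 2.930 in².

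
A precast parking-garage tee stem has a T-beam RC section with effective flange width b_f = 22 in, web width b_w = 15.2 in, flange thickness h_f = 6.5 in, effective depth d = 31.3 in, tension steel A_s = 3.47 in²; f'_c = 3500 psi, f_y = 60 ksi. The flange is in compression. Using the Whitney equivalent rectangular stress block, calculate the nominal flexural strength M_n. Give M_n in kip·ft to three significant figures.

M_n ≈ 515 kip·ft

Tension: T = A_s f_y = 3.47 × 60 = 208.2 kips.
Try a within the flange: a = T/(0.85 f'_c b_f) = 208.2/(0.85 × 3.5 × 22) = 3.181 in.
Since a = 3.181 ≤ h_f = 6.5 in, the stress block lies entirely in the flange; analyse as a rectangular beam of width b_f.
M_n = T(d − a/2) = 208.2 × (31.3 − 1.5905) = 6185.5 kip·in.
M_n = 6185.5/12 = 515.46 kip·ft.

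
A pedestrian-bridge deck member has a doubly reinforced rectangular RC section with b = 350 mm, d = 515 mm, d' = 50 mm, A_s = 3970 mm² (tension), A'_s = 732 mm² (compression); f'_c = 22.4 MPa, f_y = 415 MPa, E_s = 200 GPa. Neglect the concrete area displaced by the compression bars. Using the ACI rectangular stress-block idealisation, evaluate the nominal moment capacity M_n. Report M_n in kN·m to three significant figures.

M_n ≈ 698 kN·m

Assume both tension and compression steel yield.
Net tension couple steel: A_s − A'_s = 3238 mm².
a = (A_s − A'_s) f_y / (0.85 f'_c b) = 1343770/(0.85 × 22.4 × 350) = 201.65 mm.
c = a/β₁ = 201.65/0.85 = 237.24 mm; ε'_s = 0.003(c − d')/c = 0.0024 ≥ f_y/E_s = 0.0021, so compression steel does yield.
M_n = (A_s − A'_s) f_y (d − a/2) + A'_s f_y (d − d') = [1343770 × (515 − 100.825) + 303780 × (515 − 50)] × 10⁻⁶ = 556.56 + 141.26 = 697.82 kN·m.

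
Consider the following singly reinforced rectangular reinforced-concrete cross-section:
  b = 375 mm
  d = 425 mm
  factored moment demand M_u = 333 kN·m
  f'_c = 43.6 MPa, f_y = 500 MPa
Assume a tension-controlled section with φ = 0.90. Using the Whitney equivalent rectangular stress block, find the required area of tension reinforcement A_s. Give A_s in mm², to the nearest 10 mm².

M_n = M_u/φ = 333/0.90 = 370 kN·m.
With M_n = 0.85 f'_c a b (d − a/2), solve the quadratic for a:
a = d − √(d² − 2M_n/(0.85 f'_c b)) = 425 − √(425² − 2 × 370×10⁶/(0.85 × 43.6 × 375)) = 68.10 mm.
A_s = 0.85 f'_c a b / f_y = 0.85 × 43.6 × 68.10 × 375 / 500 = 1892.8 mm².

A_s ≈ 1890 mm²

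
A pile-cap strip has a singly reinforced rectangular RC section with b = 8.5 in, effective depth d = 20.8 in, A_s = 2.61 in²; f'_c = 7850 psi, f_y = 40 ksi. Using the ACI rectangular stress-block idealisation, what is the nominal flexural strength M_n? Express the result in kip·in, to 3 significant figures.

T = A_s f_y = 2.61 × 40 = 104.4 kips.
a = T/(0.85 f'_c b) = 104.4/(0.85 × 7.85 × 8.5) = 1.841 in.
M_n = T(d − a/2) = 104.4 × (20.8 − 0.9205) = 2075.4 kip·in.

M_n ≈ 2080 kip·in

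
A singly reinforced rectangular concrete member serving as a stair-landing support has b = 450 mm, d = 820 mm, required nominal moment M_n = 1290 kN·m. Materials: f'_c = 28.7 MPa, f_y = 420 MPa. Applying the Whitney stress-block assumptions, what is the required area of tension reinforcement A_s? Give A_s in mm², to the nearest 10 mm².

A_s ≈ 4150 mm²

With M_n = 0.85 f'_c a b (d − a/2), solve the quadratic for a:
a = d − √(d² − 2M_n/(0.85 f'_c b)) = 820 − √(820² − 2 × 1290×10⁶/(0.85 × 28.7 × 450)) = 158.65 mm.
A_s = 0.85 f'_c a b / f_y = 0.85 × 28.7 × 158.65 × 450 / 420 = 4146.7 mm².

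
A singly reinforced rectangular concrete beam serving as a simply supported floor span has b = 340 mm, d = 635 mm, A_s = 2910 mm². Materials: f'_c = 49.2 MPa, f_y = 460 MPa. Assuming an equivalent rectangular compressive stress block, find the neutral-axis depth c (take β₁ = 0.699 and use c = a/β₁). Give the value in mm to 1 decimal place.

c ≈ 134.7 mm

T = A_s f_y = 2910 × 460 = 1338600 N = 1338.6 kN.
Setting C = 0.85 f'_c a b equal to T: a = 1338600/(0.85 × 49.2 × 340) = 94.143 mm.
With β₁ = 0.699, c = a/β₁ = 94.143/0.699 = 134.7 mm.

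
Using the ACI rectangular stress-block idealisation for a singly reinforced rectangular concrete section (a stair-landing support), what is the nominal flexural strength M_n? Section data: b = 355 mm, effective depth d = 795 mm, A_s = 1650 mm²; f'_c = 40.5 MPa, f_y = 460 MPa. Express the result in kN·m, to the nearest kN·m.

M_n ≈ 580 kN·m

T = A_s f_y = 1650 × 460 = 759000 N = 759 kN.
From C = T: a = T/(0.85 f'_c b) = 759000/(0.85 × 40.5 × 355) = 62.11 mm.
M_n = T(d − a/2) = 759 kN × (795 − 31.055) mm = 579.83 kN·m.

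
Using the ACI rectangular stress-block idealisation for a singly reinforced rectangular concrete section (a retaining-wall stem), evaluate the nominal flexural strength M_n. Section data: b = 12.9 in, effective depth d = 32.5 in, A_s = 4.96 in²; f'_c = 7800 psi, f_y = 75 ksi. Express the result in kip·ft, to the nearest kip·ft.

T = A_s f_y = 4.96 × 75 = 372 kips.
a = T/(0.85 f'_c b) = 372/(0.85 × 7.8 × 12.9) = 4.350 in.
M_n = T(d − a/2) = 372 × (32.5 − 2.175) = 11280.9 kip·in = 11280.9/12 = 940.08 kip·ft.

M_n ≈ 940 kip·ft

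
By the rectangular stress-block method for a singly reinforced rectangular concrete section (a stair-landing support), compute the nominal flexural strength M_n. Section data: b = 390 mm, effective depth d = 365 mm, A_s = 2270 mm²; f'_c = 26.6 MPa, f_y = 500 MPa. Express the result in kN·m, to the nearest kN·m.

M_n ≈ 341 kN·m

T = A_s f_y = 2270 × 500 = 1135000 N = 1135 kN.
From C = T: a = T/(0.85 f'_c b) = 1135000/(0.85 × 26.6 × 390) = 128.72 mm.
M_n = T(d − a/2) = 1135 kN × (365 − 64.36) mm = 341.23 kN·m.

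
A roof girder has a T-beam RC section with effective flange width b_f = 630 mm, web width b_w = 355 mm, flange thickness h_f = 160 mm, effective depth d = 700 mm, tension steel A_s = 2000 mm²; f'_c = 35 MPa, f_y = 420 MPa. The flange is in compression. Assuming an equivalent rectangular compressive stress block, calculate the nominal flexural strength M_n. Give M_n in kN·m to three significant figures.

Tension: T = A_s f_y = 2000 × 420 = 840000 N.
Try a within the flange: a = T/(0.85 f'_c b_f) = 840000/(0.85 × 35 × 630) = 44.82 mm.
Since a = 44.82 ≤ h_f = 160 mm, the stress block lies entirely in the flange; analyse as a rectangular beam of width b_f.
M_n = T(d − a/2) = 840000 × (700 − 22.41) = 569.18 × 10⁶ N·mm.
M_n = 569.18 kN·m.

M_n ≈ 569 kN·m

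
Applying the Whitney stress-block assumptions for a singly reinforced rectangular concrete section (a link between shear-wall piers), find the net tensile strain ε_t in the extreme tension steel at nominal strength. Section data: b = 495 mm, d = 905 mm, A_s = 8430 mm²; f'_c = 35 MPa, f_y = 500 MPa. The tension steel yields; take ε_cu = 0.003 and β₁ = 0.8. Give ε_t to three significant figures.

a = A_s f_y/(0.85 f'_c b) = 286.22 mm.
β₁ = 0.8, so c = a/β₁ = 286.22/0.8 = 357.78 mm.
From the linear strain diagram with ε_cu = 0.003: ε_t = 0.003 (d − c)/c = 0.003 × (905 − 357.78)/357.78 = 0.00459.
ε_t is between 0.004 and 0.005 — transition zone.

ε_t ≈ 0.00459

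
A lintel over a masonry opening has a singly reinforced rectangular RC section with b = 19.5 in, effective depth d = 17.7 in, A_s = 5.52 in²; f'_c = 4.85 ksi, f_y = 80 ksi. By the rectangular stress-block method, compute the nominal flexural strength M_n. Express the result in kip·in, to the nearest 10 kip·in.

M_n ≈ 6600 kip·in

T = A_s f_y = 5.52 × 80 = 441.6 kips.
a = T/(0.85 f'_c b) = 441.6/(0.85 × 4.85 × 19.5) = 5.493 in.
M_n = T(d − a/2) = 441.6 × (17.7 − 2.7465) = 6603.5 kip·in.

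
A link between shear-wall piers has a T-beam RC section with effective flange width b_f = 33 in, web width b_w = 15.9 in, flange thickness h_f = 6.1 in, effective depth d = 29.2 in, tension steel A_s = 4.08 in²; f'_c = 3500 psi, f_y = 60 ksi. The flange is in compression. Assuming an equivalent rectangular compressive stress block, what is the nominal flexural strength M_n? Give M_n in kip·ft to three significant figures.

M_n ≈ 570 kip·ft

Tension: T = A_s f_y = 4.08 × 60 = 244.8 kips.
Try a within the flange: a = T/(0.85 f'_c b_f) = 244.8/(0.85 × 3.5 × 33) = 2.494 in.
Since a = 2.494 ≤ h_f = 6.1 in, the stress block lies entirely in the flange; analyse as a rectangular beam of width b_f.
M_n = T(d − a/2) = 244.8 × (29.2 − 1.247) = 6842.9 kip·in.
M_n = 6842.9/12 = 570.24 kip·ft.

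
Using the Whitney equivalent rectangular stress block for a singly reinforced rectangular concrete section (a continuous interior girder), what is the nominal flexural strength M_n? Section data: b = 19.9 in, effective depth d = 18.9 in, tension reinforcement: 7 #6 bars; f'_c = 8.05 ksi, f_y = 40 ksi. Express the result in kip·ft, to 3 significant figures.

A_s = 7 × 0.44 = 3.08 in².
T = A_s f_y = 3.08 × 40 = 123.2 kips.
a = T/(0.85 f'_c b) = 123.2/(0.85 × 8.05 × 19.9) = 0.905 in.
M_n = T(d − a/2) = 123.2 × (18.9 − 0.4525) = 2272.7 kip·in = 2272.7/12 = 189.39 kip·ft.

M_n ≈ 189 kip·ft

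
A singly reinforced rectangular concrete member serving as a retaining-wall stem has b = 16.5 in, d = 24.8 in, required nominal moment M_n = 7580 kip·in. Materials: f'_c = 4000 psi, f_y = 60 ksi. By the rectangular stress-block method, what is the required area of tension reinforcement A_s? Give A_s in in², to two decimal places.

A_s ≈ 5.83 in²

From M_n = 0.85 f'_c a b (d − a/2):
a = d − √(d² − 2M_n/(0.85 f'_c b)) = 24.8 − √(24.8² − 2 × 7580/(0.85 × 4 × 16.5)) = 6.231 in.
A_s = 0.85 f'_c a b / f_y = 0.85 × 4 × 6.231 × 16.5 / 60 = 5.826 in².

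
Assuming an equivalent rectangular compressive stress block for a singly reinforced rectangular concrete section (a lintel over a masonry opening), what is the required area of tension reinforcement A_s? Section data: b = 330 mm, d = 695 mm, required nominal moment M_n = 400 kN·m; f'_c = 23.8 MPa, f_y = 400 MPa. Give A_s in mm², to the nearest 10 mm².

A_s ≈ 1540 mm²

With M_n = 0.85 f'_c a b (d − a/2), solve the quadratic for a:
a = d − √(d² − 2M_n/(0.85 f'_c b)) = 695 − √(695² − 2 × 400×10⁶/(0.85 × 23.8 × 330)) = 92.35 mm.
A_s = 0.85 f'_c a b / f_y = 0.85 × 23.8 × 92.35 × 330 / 400 = 1541.3 mm².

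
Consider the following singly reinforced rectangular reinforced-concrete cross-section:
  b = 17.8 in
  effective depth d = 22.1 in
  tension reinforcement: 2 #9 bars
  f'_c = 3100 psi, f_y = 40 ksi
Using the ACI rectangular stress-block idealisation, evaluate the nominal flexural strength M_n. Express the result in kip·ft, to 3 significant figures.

M_n ≈ 142 kip·ft

A_s = 2 × 1 = 2 in².
T = A_s f_y = 2 × 40 = 80 kips.
a = T/(0.85 f'_c b) = 80/(0.85 × 3.1 × 17.8) = 1.706 in.
M_n = T(d − a/2) = 80 × (22.1 − 0.853) = 1699.8 kip·in = 1699.8/12 = 141.65 kip·ft.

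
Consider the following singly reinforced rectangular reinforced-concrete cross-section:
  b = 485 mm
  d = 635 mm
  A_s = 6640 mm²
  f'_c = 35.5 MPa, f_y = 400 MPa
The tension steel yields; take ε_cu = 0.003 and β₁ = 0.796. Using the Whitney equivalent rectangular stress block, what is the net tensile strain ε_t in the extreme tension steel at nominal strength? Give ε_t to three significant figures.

a = A_s f_y/(0.85 f'_c b) = 181.48 mm.
β₁ = 0.796, so c = a/β₁ = 181.48/0.796 = 227.99 mm.
From the linear strain diagram with ε_cu = 0.003: ε_t = 0.003 (d − c)/c = 0.003 × (635 − 227.99)/227.99 = 0.00536.
Since ε_t ≥ 0.005, the section is tension-controlled.

ε_t ≈ 0.00536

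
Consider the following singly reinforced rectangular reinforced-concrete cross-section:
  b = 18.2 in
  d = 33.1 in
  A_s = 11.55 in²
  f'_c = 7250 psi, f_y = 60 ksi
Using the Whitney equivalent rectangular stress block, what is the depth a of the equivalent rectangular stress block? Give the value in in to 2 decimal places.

T = A_s f_y = 11.55 × 60 = 693 kips.
a = T/(0.85 f'_c b) = 693/(0.85 × 7.25 × 18.2) = 6.18 in.

a ≈ 6.18 in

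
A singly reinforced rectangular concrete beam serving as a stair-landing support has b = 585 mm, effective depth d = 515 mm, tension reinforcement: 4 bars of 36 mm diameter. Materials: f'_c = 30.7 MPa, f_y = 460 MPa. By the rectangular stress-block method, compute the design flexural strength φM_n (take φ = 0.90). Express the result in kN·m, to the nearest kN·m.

φM_n ≈ 765 kN·m

A_s = 4 × 1018 = 4072 mm².
T = A_s f_y = 4072 × 460 = 1873120 N = 1873.12 kN.
From C = T: a = T/(0.85 f'_c b) = 1873120/(0.85 × 30.7 × 585) = 122.70 mm.
M_n = T(d − a/2) = 1873.12 kN × (515 − 61.35) mm = 849.74 kN·m.
φM_n = 0.90 × 849.74 = 764.77 kN·m.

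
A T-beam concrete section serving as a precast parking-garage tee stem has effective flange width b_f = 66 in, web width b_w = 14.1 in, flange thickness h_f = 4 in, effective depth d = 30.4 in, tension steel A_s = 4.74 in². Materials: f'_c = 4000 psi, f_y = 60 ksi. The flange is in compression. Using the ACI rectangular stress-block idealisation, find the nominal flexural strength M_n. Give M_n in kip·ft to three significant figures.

M_n ≈ 705 kip·ft

Tension: T = A_s f_y = 4.74 × 60 = 284.4 kips.
Try a within the flange: a = T/(0.85 f'_c b_f) = 284.4/(0.85 × 4 × 66) = 1.267 in.
Since a = 1.267 ≤ h_f = 4 in, the stress block lies entirely in the flange; analyse as a rectangular beam of width b_f.
M_n = T(d − a/2) = 284.4 × (30.4 − 0.6335) = 8465.6 kip·in.
M_n = 8465.6/12 = 705.47 kip·ft.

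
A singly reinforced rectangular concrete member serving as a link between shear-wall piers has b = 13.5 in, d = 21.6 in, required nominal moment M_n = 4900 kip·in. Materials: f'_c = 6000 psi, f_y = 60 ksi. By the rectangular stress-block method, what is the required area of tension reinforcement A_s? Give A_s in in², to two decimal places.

From M_n = 0.85 f'_c a b (d − a/2):
a = d − √(d² − 2M_n/(0.85 f'_c b)) = 21.6 − √(21.6² − 2 × 4900/(0.85 × 6 × 13.5)) = 3.594 in.
A_s = 0.85 f'_c a b / f_y = 0.85 × 6 × 3.594 × 13.5 / 60 = 4.124 in².

A_s ≈ 4.12 in²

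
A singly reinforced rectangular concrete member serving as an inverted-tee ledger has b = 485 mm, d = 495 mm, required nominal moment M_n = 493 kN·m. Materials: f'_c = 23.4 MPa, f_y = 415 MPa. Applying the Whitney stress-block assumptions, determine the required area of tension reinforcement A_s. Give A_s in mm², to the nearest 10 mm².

A_s ≈ 2720 mm²

With M_n = 0.85 f'_c a b (d − a/2), solve the quadratic for a:
a = d − √(d² − 2M_n/(0.85 f'_c b)) = 495 − √(495² − 2 × 493×10⁶/(0.85 × 23.4 × 485)) = 117.09 mm.
A_s = 0.85 f'_c a b / f_y = 0.85 × 23.4 × 117.09 × 485 / 415 = 2721.7 mm².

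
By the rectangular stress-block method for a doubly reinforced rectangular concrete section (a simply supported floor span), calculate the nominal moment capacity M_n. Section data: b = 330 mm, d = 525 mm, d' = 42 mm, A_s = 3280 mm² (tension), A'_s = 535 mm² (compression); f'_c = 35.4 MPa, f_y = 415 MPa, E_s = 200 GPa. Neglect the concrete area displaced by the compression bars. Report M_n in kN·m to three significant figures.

Assume both tension and compression steel yield.
Net tension couple steel: A_s − A'_s = 2745 mm².
a = (A_s − A'_s) f_y / (0.85 f'_c b) = 1139175/(0.85 × 35.4 × 330) = 114.72 mm.
c = a/β₁ = 114.72/0.797 = 143.94 mm; ε'_s = 0.003(c − d')/c = 0.0021 ≥ f_y/E_s = 0.0021, so compression steel does yield.
M_n = (A_s − A'_s) f_y (d − a/2) + A'_s f_y (d − d') = [1139175 × (525 − 57.36) + 222025 × (525 − 42)] × 10⁻⁶ = 532.72 + 107.24 = 639.96 kN·m.

M_n ≈ 640 kN·m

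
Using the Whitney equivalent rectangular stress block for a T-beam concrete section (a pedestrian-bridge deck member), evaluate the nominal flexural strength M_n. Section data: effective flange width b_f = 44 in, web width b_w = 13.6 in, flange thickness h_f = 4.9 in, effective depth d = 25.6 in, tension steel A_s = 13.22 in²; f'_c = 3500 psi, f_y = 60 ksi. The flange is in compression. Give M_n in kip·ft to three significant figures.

Tension: T = A_s f_y = 13.22 × 60 = 793.2 kips.
Try a within the flange: a = T/(0.85 f'_c b_f) = 793.2/(0.85 × 3.5 × 44) = 6.060 in.
a = 6.060 > h_f = 4.9 in: the block extends into the web. Split into flange-overhang and web parts.
C_f = 0.85 f'_c (b_f − b_w) h_f = 0.85 × 3.5 × (44 − 13.6) × 4.9 = 443.2 kips.
Remaining web compression depth: a_w = (T − C_f)/(0.85 f'_c b_w) = (793.2 − 443.2)/(0.85 × 3.5 × 13.6) = 8.651 in.
M_n = C_f(d − h_f/2) + (T − C_f)(d − a_w/2) = 443.2 × (25.6 − 2.45) + 350 × (25.6 − 4.3255) = 10260.1 + 7446.1 = 17706.2 kip·in.
M_n = 17706.2/12 = 1475.52 kip·ft.

M_n ≈ 1480 kip·ft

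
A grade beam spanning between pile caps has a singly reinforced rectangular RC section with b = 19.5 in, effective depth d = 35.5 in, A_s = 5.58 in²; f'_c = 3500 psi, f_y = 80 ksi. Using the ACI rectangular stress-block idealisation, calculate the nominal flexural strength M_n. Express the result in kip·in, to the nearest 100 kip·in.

M_n ≈ 14100 kip·in

T = A_s f_y = 5.58 × 80 = 446.4 kips.
a = T/(0.85 f'_c b) = 446.4/(0.85 × 3.5 × 19.5) = 7.695 in.
M_n = T(d − a/2) = 446.4 × (35.5 − 3.8475) = 14129.7 kip·in.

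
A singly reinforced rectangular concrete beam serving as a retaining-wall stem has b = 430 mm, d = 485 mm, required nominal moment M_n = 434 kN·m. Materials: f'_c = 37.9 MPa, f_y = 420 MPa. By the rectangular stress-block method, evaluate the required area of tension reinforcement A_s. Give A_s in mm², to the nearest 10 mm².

With M_n = 0.85 f'_c a b (d − a/2), solve the quadratic for a:
a = d − √(d² − 2M_n/(0.85 f'_c b)) = 485 − √(485² − 2 × 434×10⁶/(0.85 × 37.9 × 430)) = 69.59 mm.
A_s = 0.85 f'_c a b / f_y = 0.85 × 37.9 × 69.59 × 430 / 420 = 2295.2 mm².

A_s ≈ 2300 mm²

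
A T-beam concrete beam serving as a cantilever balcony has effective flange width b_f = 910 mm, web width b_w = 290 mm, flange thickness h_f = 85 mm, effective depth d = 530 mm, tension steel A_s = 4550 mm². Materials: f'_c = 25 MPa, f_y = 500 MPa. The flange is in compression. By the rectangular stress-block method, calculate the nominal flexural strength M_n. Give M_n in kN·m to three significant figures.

M_n ≈ 1050 kN·m

Tension: T = A_s f_y = 4550 × 500 = 2275000 N.
Try a within the flange: a = T/(0.85 f'_c b_f) = 2275000/(0.85 × 25 × 910) = 117.65 mm.
a = 117.65 > h_f = 85 mm: the block extends into the web. Split into flange-overhang and web parts.
C_f = 0.85 f'_c (b_f − b_w) h_f = 0.85 × 25 × (910 − 290) × 85 = 1119875 N.
Remaining web compression depth: a_w = (T − C_f)/(0.85 f'_c b_w) = (2275000 − 1119875)/(0.85 × 25 × 290) = 187.44 mm.
M_n = C_f(d − h_f/2) + (T − C_f)(d − a_w/2) = 1119875 × (530 − 42.5) + 1155125 × (530 − 93.72) = 545.94 + 503.96 = 1049.90 × 10⁶ N·mm.
M_n = 1049.90 kN·m.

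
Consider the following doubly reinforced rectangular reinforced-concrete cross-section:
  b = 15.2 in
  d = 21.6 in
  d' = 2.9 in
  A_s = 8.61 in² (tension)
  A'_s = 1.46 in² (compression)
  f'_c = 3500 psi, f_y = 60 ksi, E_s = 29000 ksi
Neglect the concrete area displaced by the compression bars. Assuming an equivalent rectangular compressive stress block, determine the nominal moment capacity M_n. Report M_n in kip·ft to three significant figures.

Assume both steels yield.
a = (A_s − A'_s) f_y/(0.85 f'_c b) = (8.61 − 1.46) × 60/(0.85 × 3.5 × 15.2) = 9.487 in.
c = a/β₁ = 9.487/0.85 = 11.161 in; ε'_s = 0.003(c − d')/c = 0.0022 ≥ ε_y = 0.0021, so the compression steel yields.
M_n = (A_s − A'_s) f_y (d − a/2) + A'_s f_y (d − d') = 429 × (21.6 − 4.7435) + 87.6 × (21.6 − 2.9) = 7231.4 + 1638.1 = 8869.5 kip·in = 8869.5/12 = 739.13 kip·ft.

M_n ≈ 739 kip·ft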